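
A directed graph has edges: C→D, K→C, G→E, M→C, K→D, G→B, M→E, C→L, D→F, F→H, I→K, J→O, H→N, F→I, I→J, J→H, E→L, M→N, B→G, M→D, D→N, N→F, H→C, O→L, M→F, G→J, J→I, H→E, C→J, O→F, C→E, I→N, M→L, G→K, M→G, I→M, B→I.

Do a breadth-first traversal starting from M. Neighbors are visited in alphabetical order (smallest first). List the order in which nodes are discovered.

Visit M; enqueue C, D, E, F, G, L, N → queue [C, D, E, F, G, L, N]
Visit C; enqueue J → queue [D, E, F, G, L, N, J]
Visit D → queue [E, F, G, L, N, J]
Visit E → queue [F, G, L, N, J]
Visit F; enqueue H, I → queue [G, L, N, J, H, I]
Visit G; enqueue B, K → queue [L, N, J, H, I, B, K]
Visit L → queue [N, J, H, I, B, K]
Visit N → queue [J, H, I, B, K]
Visit J; enqueue O → queue [H, I, B, K, O]
Visit H → queue [I, B, K, O]
Visit I → queue [B, K, O]
Visit B → queue [K, O]
Visit K → queue [O]
Visit O → queue []

M, C, D, E, F, G, L, N, J, H, I, B, K, O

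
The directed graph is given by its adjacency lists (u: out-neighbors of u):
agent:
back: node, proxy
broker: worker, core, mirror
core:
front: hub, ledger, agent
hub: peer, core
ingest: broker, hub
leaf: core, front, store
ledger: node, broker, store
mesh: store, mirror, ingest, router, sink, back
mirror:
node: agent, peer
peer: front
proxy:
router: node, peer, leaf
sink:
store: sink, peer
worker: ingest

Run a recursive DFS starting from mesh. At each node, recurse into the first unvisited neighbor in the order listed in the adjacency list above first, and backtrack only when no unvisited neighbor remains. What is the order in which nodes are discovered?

mesh, store, sink, peer, front, hub, core, ledger, node, agent, broker, worker, ingest, mirror, router, leaf, back, proxy

Visit mesh
mesh → store
store → sink
store → peer
peer → front
front → hub
hub → core
front → ledger
ledger → node
node → agent
ledger → broker
broker → worker
worker → ingest
broker → mirror
mesh → router
router → leaf
mesh → back
back → proxy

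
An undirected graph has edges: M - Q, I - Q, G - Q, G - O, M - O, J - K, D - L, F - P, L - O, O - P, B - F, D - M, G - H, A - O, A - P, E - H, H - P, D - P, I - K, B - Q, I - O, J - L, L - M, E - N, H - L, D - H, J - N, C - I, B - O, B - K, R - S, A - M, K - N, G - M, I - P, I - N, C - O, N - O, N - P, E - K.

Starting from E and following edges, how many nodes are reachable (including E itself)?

BFS from E visits: E, N, K, H, P, O, J, I, B, L, G, D, F, A, M, C, Q
Reachable nodes: 17 of 19 total.

17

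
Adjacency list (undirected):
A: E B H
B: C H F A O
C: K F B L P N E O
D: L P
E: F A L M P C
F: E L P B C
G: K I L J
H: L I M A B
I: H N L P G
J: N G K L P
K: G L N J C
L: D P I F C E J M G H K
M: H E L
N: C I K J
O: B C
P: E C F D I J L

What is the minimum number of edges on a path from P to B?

Level 0: P
Level 1: C, D, E, F, I, J, L
Level 2: A, B, G, H, K, M, N, O
B first appears at level 2.

2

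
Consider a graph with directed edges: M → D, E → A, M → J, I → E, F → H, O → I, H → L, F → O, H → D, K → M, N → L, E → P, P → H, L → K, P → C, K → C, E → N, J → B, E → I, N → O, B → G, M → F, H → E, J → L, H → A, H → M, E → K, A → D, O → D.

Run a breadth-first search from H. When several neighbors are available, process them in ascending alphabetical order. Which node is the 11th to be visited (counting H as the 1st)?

F

Visit H; enqueue A, D, E, L, M → queue [A, D, E, L, M]
Visit A → queue [D, E, L, M]
Visit D → queue [E, L, M]
Visit E; enqueue I, K, N, P → queue [L, M, I, K, N, P]
Visit L → queue [M, I, K, N, P]
Visit M; enqueue F, J → queue [I, K, N, P, F, J]
Visit I → queue [K, N, P, F, J]
Visit K; enqueue C → queue [N, P, F, J, C]
Visit N; enqueue O → queue [P, F, J, C, O]
Visit P → queue [F, J, C, O]
Visit F → queue [J, C, O]
Visit J; enqueue B → queue [C, O, B]
Visit C → queue [O, B]
Visit O → queue [B]
Visit B; enqueue G → queue [G]
Visit G → queue []

Visit order: H, A, D, E, L, M, I, K, N, P, F, J, C, O, B, G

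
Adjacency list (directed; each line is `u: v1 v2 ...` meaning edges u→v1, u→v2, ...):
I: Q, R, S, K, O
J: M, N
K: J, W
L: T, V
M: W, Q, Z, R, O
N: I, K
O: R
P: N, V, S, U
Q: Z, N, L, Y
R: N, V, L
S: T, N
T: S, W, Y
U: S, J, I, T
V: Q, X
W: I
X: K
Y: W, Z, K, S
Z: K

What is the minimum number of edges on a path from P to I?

Level 0: P
Level 1: N, S, U, V
Level 2: I, J, K, Q, T, X
Level 3: L, M, O, R, W, Y, Z
I first appears at level 2.

2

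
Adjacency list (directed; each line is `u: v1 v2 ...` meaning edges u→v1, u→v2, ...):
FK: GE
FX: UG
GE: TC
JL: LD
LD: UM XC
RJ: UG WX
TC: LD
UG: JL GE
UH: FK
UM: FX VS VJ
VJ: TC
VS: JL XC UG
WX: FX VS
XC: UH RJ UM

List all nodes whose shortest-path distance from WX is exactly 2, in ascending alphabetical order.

Level 0: WX
Level 1: FX, VS
Level 2: JL, UG, XC
Level 3: GE, LD, RJ, UH, UM
Level 4: FK, TC, VJ

JL, UG, XC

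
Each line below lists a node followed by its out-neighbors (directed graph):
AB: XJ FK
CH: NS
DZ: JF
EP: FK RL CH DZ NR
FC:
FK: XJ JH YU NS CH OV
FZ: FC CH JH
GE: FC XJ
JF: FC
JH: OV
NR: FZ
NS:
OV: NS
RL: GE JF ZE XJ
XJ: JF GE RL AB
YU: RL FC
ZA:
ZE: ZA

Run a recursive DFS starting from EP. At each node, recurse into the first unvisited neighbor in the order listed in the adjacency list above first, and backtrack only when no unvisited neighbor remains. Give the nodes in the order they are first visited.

EP → FK → XJ → JF → FC → GE → RL → ZE → ZA → AB → JH → OV → NS → YU → CH → DZ → NR → FZ

Visit EP
EP → FK
FK → XJ
XJ → JF
JF → FC
XJ → GE
XJ → RL
RL → ZE
ZE → ZA
XJ → AB
FK → JH
JH → OV
OV → NS
FK → YU
FK → CH
EP → DZ
EP → NR
NR → FZ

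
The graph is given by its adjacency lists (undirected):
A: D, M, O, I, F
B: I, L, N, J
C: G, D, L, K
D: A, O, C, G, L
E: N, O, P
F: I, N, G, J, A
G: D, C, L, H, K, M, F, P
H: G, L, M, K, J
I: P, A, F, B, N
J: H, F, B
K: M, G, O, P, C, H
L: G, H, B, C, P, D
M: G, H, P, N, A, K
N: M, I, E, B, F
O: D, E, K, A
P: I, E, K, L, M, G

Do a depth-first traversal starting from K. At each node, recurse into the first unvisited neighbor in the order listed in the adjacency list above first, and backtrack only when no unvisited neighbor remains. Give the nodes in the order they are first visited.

Visit K
K → M
M → G
G → D
D → A
A → O
O → E
E → N
N → I
I → P
P → L
L → H
H → J
J → F
J → B
L → C

K, M, G, D, A, O, E, N, I, P, L, H, J, F, B, C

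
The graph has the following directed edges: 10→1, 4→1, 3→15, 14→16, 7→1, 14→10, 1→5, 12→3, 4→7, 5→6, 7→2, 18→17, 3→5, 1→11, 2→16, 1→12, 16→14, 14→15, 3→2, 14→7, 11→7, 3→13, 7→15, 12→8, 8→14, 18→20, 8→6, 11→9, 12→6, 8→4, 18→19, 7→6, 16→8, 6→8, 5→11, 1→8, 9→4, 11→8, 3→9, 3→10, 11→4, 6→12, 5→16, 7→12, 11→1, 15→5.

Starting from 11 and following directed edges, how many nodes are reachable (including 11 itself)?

16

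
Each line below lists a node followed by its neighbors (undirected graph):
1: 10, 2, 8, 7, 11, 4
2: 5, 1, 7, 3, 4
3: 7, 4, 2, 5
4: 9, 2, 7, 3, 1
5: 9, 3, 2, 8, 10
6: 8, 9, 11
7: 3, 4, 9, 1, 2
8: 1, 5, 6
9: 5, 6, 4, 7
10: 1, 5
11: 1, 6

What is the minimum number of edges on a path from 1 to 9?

2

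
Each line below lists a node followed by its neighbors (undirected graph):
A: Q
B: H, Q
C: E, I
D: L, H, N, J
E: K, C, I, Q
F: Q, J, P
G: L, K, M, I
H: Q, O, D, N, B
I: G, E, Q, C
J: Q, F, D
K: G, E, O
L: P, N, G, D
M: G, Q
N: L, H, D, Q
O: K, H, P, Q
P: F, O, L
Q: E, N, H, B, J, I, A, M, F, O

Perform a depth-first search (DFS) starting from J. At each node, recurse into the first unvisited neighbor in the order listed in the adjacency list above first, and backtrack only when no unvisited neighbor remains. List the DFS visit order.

Visit J
J → Q
Q → E
E → K
K → G
G → L
L → P
P → F
P → O
O → H
H → D
D → N
H → B
G → M
G → I
I → C
Q → A

J, Q, E, K, G, L, P, F, O, H, D, N, B, M, I, C, A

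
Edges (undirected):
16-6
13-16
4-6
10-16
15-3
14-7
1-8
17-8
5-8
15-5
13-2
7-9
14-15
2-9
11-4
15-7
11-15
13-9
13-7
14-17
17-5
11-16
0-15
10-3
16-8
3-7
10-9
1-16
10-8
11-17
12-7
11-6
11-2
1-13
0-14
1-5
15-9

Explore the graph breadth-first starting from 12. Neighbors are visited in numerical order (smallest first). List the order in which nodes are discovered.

12, 7, 3, 9, 13, 14, 15, 10, 2, 1, 16, 0, 17, 5, 11, 8, 6, 4

Visit 12; enqueue 7 → queue [7]
Visit 7; enqueue 3, 9, 13, 14, 15 → queue [3, 9, 13, 14, 15]
Visit 3; enqueue 10 → queue [9, 13, 14, 15, 10]
Visit 9; enqueue 2 → queue [13, 14, 15, 10, 2]
Visit 13; enqueue 1, 16 → queue [14, 15, 10, 2, 1, 16]
Visit 14; enqueue 0, 17 → queue [15, 10, 2, 1, 16, 0, 17]
Visit 15; enqueue 5, 11 → queue [10, 2, 1, 16, 0, 17, 5, 11]
Visit 10; enqueue 8 → queue [2, 1, 16, 0, 17, 5, 11, 8]
Visit 2 → queue [1, 16, 0, 17, 5, 11, 8]
Visit 1 → queue [16, 0, 17, 5, 11, 8]
Visit 16; enqueue 6 → queue [0, 17, 5, 11, 8, 6]
Visit 0 → queue [17, 5, 11, 8, 6]
Visit 17 → queue [5, 11, 8, 6]
Visit 5 → queue [11, 8, 6]
Visit 11; enqueue 4 → queue [8, 6, 4]
Visit 8 → queue [6, 4]
Visit 6 → queue [4]
Visit 4 → queue []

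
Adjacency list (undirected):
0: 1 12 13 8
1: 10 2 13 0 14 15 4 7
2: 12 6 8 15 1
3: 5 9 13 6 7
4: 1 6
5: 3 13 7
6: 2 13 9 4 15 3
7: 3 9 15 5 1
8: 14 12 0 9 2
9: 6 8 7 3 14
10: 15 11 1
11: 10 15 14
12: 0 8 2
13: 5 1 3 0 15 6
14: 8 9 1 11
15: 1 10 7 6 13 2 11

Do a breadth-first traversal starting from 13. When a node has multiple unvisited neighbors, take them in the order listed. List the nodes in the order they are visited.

Visit 13; enqueue 5, 1, 3, 0, 15, 6 → queue [5, 1, 3, 0, 15, 6]
Visit 5; enqueue 7 → queue [1, 3, 0, 15, 6, 7]
Visit 1; enqueue 10, 2, 14, 4 → queue [3, 0, 15, 6, 7, 10, 2, 14, 4]
Visit 3; enqueue 9 → queue [0, 15, 6, 7, 10, 2, 14, 4, 9]
Visit 0; enqueue 12, 8 → queue [15, 6, 7, 10, 2, 14, 4, 9, 12, 8]
Visit 15; enqueue 11 → queue [6, 7, 10, 2, 14, 4, 9, 12, 8, 11]
Visit 6 → queue [7, 10, 2, 14, 4, 9, 12, 8, 11]
Visit 7 → queue [10, 2, 14, 4, 9, 12, 8, 11]
Visit 10 → queue [2, 14, 4, 9, 12, 8, 11]
Visit 2 → queue [14, 4, 9, 12, 8, 11]
Visit 14 → queue [4, 9, 12, 8, 11]
Visit 4 → queue [9, 12, 8, 11]
Visit 9 → queue [12, 8, 11]
Visit 12 → queue [8, 11]
Visit 8 → queue [11]
Visit 11 → queue []

13 -> 5 -> 1 -> 3 -> 0 -> 15 -> 6 -> 7 -> 10 -> 2 -> 14 -> 4 -> 9 -> 12 -> 8 -> 11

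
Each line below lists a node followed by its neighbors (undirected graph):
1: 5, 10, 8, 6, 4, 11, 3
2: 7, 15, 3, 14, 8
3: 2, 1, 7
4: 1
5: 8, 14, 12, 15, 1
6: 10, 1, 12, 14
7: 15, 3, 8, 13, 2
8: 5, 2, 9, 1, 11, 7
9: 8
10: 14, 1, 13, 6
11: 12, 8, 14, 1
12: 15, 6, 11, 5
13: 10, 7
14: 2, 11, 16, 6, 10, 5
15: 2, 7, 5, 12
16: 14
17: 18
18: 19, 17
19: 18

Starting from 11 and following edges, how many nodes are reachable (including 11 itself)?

BFS from 11 visits: 11, 12, 8, 14, 1, 15, 6, 5, 2, 9, 7, 16, 10, 4, 3, 13
Reachable nodes: 16 of 19 total.

16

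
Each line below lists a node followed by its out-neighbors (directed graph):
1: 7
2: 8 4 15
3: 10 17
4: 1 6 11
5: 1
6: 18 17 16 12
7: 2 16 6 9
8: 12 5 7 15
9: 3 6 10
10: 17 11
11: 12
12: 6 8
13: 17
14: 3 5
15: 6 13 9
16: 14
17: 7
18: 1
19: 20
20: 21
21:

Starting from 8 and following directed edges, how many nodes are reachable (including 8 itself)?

BFS from 8 visits: 8, 5, 7, 12, 15, 1, 2, 6, 9, 16, 13, 4, 17, 18, 3, 10, 14, 11
Reachable nodes: 18 of 21 total.

18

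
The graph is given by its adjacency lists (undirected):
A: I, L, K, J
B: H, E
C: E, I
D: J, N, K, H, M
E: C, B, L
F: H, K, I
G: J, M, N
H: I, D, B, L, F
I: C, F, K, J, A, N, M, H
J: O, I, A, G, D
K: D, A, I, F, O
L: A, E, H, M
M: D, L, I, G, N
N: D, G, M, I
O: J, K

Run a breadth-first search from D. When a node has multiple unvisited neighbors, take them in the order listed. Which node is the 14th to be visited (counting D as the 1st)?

C

Visit D; enqueue J, N, K, H, M → queue [J, N, K, H, M]
Visit J; enqueue O, I, A, G → queue [N, K, H, M, O, I, A, G]
Visit N → queue [K, H, M, O, I, A, G]
Visit K; enqueue F → queue [H, M, O, I, A, G, F]
Visit H; enqueue B, L → queue [M, O, I, A, G, F, B, L]
Visit M → queue [O, I, A, G, F, B, L]
Visit O → queue [I, A, G, F, B, L]
Visit I; enqueue C → queue [A, G, F, B, L, C]
Visit A → queue [G, F, B, L, C]
Visit G → queue [F, B, L, C]
Visit F → queue [B, L, C]
Visit B; enqueue E → queue [L, C, E]
Visit L → queue [C, E]
Visit C → queue [E]
Visit E → queue []

Visit order: D, J, N, K, H, M, O, I, A, G, F, B, L, C, E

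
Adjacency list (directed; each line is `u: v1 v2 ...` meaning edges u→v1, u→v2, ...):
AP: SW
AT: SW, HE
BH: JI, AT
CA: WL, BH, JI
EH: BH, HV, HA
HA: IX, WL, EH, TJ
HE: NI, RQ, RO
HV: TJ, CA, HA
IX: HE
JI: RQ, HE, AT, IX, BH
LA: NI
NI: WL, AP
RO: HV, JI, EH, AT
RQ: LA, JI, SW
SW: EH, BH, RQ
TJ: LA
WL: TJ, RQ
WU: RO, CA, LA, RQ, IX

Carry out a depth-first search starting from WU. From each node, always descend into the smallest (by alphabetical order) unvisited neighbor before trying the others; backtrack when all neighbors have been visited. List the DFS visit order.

Visit WU
WU → CA
CA → BH
BH → AT
AT → HE
HE → NI
NI → AP
AP → SW
SW → EH
EH → HA
HA → IX
HA → TJ
TJ → LA
HA → WL
WL → RQ
RQ → JI
EH → HV
HE → RO

WU → CA → BH → AT → HE → NI → AP → SW → EH → HA → IX → TJ → LA → WL → RQ → JI → HV → RO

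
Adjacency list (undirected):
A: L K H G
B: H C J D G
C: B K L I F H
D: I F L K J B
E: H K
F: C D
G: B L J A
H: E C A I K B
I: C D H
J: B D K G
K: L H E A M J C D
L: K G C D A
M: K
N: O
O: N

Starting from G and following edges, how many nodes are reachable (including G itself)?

BFS from G visits: G, A, B, J, L, H, K, C, D, E, I, M, F
Reachable nodes: 13 of 15 total.

13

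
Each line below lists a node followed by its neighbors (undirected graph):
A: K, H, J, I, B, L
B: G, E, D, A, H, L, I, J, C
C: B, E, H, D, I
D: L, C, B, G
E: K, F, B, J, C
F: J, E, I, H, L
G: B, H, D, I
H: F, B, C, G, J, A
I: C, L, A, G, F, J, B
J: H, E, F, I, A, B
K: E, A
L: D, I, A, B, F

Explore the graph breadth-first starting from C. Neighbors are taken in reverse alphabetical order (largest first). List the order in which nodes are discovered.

C, I, H, E, D, B, L, J, G, F, A, K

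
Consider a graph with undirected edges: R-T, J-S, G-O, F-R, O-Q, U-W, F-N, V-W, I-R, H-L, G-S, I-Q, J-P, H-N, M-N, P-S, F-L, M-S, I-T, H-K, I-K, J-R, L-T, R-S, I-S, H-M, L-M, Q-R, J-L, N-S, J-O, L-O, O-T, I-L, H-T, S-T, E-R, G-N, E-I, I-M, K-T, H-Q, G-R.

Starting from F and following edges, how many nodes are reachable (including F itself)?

BFS from F visits: F, R, N, L, T, S, Q, J, I, G, E, M, H, O, K, P
Reachable nodes: 16 of 19 total.

16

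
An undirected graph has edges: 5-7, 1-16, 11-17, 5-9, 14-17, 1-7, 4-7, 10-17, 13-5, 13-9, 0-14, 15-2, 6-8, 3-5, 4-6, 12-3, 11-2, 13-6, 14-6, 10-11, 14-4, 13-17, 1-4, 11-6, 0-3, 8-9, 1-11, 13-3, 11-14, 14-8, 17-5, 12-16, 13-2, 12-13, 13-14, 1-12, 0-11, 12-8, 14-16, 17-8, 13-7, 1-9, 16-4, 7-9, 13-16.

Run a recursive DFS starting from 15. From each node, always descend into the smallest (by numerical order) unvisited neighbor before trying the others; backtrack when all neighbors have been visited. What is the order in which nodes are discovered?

15, 2, 11, 0, 3, 5, 7, 1, 4, 6, 8, 9, 13, 12, 16, 14, 17, 10

Visit 15
15 → 2
2 → 11
11 → 0
0 → 3
3 → 5
5 → 7
7 → 1
1 → 4
4 → 6
6 → 8
8 → 9
9 → 13
13 → 12
12 → 16
16 → 14
14 → 17
17 → 10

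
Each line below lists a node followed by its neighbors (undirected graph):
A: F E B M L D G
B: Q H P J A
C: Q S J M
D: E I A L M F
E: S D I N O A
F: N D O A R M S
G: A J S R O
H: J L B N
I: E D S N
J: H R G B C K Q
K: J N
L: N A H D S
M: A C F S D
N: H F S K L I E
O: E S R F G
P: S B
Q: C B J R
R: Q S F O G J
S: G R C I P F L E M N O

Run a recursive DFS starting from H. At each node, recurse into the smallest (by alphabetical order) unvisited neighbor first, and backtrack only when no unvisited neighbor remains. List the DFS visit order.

H -> B -> A -> D -> E -> I -> N -> F -> M -> C -> J -> G -> O -> R -> Q -> S -> L -> P -> K

Visit H
H → B
B → A
A → D
D → E
E → I
I → N
N → F
F → M
M → C
C → J
J → G
G → O
O → R
R → Q
R → S
S → L
S → P
J → K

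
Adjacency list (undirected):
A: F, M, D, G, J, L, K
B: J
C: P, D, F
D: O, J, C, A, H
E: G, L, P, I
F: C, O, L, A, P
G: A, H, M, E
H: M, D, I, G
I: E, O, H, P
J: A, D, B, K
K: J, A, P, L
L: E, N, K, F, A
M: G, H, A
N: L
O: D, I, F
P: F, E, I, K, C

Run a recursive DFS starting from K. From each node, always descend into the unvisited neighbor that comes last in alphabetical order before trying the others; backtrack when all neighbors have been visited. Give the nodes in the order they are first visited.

Visit K
K → P
P → I
I → O
O → F
F → L
L → N
L → E
E → G
G → M
M → H
H → D
D → J
J → B
J → A
D → C

K P I O F L N E G M H D J B A C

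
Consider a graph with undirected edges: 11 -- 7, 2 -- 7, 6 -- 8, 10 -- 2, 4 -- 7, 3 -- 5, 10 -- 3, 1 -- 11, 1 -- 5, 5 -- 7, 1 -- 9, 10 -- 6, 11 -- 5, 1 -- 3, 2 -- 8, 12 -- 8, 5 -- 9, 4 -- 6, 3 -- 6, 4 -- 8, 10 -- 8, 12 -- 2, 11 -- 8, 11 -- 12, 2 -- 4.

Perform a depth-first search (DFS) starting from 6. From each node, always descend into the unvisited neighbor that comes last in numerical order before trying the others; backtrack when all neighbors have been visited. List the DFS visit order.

Visit 6
6 → 10
10 → 8
8 → 12
12 → 11
11 → 7
7 → 5
5 → 9
9 → 1
1 → 3
7 → 4
4 → 2

6, 10, 8, 12, 11, 7, 5, 9, 1, 3, 4, 2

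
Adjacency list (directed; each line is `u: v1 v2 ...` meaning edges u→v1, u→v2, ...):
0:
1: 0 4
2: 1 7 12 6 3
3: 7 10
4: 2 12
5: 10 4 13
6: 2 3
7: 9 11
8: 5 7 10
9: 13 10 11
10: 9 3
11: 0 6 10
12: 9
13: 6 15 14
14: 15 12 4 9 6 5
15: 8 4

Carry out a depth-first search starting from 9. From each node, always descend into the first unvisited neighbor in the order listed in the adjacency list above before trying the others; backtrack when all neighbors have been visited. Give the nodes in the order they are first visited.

Visit 9
9 → 13
13 → 6
6 → 2
2 → 1
1 → 0
1 → 4
4 → 12
2 → 7
7 → 11
11 → 10
10 → 3
13 → 15
15 → 8
8 → 5
13 → 14

9, 13, 6, 2, 1, 0, 4, 12, 7, 11, 10, 3, 15, 8, 5, 14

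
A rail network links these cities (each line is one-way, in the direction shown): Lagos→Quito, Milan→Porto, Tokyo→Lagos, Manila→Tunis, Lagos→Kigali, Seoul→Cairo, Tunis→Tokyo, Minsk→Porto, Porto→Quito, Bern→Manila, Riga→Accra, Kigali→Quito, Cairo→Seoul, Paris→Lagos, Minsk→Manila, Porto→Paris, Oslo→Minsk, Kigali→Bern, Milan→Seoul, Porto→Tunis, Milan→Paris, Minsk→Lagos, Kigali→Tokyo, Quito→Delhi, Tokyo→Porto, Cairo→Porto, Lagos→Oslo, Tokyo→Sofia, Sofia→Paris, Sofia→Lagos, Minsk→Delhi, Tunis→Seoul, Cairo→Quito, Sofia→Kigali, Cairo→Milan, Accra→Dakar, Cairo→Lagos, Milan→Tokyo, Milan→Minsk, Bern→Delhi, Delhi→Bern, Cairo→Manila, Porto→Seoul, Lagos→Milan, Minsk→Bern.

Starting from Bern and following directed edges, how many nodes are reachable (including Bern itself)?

16

BFS from Bern visits: Bern, Delhi, Manila, Tunis, Seoul, Tokyo, Cairo, Lagos, Porto, Sofia, Milan, Quito, Kigali, Oslo, Paris, Minsk
Reachable nodes: 16 of 19 total.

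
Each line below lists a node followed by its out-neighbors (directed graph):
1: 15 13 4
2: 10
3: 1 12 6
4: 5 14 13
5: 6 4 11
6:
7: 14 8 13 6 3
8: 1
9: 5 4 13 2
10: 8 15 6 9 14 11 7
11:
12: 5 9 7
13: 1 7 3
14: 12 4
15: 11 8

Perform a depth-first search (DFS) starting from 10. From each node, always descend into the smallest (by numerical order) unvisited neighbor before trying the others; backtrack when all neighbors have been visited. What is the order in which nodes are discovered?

Visit 10
10 → 6
10 → 7
7 → 3
3 → 1
1 → 4
4 → 5
5 → 11
4 → 13
4 → 14
14 → 12
12 → 9
9 → 2
1 → 15
15 → 8

10 -> 6 -> 7 -> 3 -> 1 -> 4 -> 5 -> 11 -> 13 -> 14 -> 12 -> 9 -> 2 -> 15 -> 8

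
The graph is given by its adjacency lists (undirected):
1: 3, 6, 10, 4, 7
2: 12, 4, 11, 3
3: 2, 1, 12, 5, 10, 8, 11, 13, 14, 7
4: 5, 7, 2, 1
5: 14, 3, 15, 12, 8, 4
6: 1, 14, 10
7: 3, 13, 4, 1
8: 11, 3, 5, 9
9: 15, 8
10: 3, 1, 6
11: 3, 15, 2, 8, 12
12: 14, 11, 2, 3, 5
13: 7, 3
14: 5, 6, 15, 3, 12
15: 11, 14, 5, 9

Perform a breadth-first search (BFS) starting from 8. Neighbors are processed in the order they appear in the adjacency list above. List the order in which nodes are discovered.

Visit 8; enqueue 11, 3, 5, 9 → queue [11, 3, 5, 9]
Visit 11; enqueue 15, 2, 12 → queue [3, 5, 9, 15, 2, 12]
Visit 3; enqueue 1, 10, 13, 14, 7 → queue [5, 9, 15, 2, 12, 1, 10, 13, 14, 7]
Visit 5; enqueue 4 → queue [9, 15, 2, 12, 1, 10, 13, 14, 7, 4]
Visit 9 → queue [15, 2, 12, 1, 10, 13, 14, 7, 4]
Visit 15 → queue [2, 12, 1, 10, 13, 14, 7, 4]
Visit 2 → queue [12, 1, 10, 13, 14, 7, 4]
Visit 12 → queue [1, 10, 13, 14, 7, 4]
Visit 1; enqueue 6 → queue [10, 13, 14, 7, 4, 6]
Visit 10 → queue [13, 14, 7, 4, 6]
Visit 13 → queue [14, 7, 4, 6]
Visit 14 → queue [7, 4, 6]
Visit 7 → queue [4, 6]
Visit 4 → queue [6]
Visit 6 → queue []

8, 11, 3, 5, 9, 15, 2, 12, 1, 10, 13, 14, 7, 4, 6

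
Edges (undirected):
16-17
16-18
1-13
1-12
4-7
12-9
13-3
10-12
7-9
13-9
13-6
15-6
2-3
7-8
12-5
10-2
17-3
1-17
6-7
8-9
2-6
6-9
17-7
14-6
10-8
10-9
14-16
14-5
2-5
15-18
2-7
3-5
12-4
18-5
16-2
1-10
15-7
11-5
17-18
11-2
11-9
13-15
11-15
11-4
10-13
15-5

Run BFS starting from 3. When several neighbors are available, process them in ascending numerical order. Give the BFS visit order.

3, 2, 5, 13, 17, 6, 7, 10, 11, 16, 12, 14, 15, 18, 1, 9, 4, 8

Visit 3; enqueue 2, 5, 13, 17 → queue [2, 5, 13, 17]
Visit 2; enqueue 6, 7, 10, 11, 16 → queue [5, 13, 17, 6, 7, 10, 11, 16]
Visit 5; enqueue 12, 14, 15, 18 → queue [13, 17, 6, 7, 10, 11, 16, 12, 14, 15, 18]
Visit 13; enqueue 1, 9 → queue [17, 6, 7, 10, 11, 16, 12, 14, 15, 18, 1, 9]
Visit 17 → queue [6, 7, 10, 11, 16, 12, 14, 15, 18, 1, 9]
Visit 6 → queue [7, 10, 11, 16, 12, 14, 15, 18, 1, 9]
Visit 7; enqueue 4, 8 → queue [10, 11, 16, 12, 14, 15, 18, 1, 9, 4, 8]
Visit 10 → queue [11, 16, 12, 14, 15, 18, 1, 9, 4, 8]
Visit 11 → queue [16, 12, 14, 15, 18, 1, 9, 4, 8]
Visit 16 → queue [12, 14, 15, 18, 1, 9, 4, 8]
Visit 12 → queue [14, 15, 18, 1, 9, 4, 8]
Visit 14 → queue [15, 18, 1, 9, 4, 8]
Visit 15 → queue [18, 1, 9, 4, 8]
Visit 18 → queue [1, 9, 4, 8]
Visit 1 → queue [9, 4, 8]
Visit 9 → queue [4, 8]
Visit 4 → queue [8]
Visit 8 → queue []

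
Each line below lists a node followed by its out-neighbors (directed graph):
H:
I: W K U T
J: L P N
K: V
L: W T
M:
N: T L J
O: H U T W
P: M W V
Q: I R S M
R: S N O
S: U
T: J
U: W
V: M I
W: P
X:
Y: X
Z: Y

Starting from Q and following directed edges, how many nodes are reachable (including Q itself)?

16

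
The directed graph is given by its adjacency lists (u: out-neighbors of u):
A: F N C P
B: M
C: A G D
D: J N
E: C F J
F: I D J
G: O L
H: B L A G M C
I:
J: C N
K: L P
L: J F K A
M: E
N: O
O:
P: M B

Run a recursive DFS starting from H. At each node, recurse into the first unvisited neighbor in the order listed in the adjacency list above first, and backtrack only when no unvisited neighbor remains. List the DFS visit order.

H, B, M, E, C, A, F, I, D, J, N, O, P, G, L, K

Visit H
H → B
B → M
M → E
E → C
C → A
A → F
F → I
F → D
D → J
J → N
N → O
A → P
C → G
G → L
L → K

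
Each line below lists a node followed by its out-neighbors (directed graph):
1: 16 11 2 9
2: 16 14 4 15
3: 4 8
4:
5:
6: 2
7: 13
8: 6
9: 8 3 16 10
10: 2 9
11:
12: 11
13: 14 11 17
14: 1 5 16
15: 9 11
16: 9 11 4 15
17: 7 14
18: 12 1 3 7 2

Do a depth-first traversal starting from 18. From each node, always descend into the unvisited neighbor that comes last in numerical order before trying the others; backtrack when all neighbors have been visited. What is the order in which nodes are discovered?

18 -> 12 -> 11 -> 7 -> 13 -> 17 -> 14 -> 16 -> 15 -> 9 -> 10 -> 2 -> 4 -> 8 -> 6 -> 3 -> 5 -> 1

Visit 18
18 → 12
12 → 11
18 → 7
7 → 13
13 → 17
17 → 14
14 → 16
16 → 15
15 → 9
9 → 10
10 → 2
2 → 4
9 → 8
8 → 6
9 → 3
14 → 5
14 → 1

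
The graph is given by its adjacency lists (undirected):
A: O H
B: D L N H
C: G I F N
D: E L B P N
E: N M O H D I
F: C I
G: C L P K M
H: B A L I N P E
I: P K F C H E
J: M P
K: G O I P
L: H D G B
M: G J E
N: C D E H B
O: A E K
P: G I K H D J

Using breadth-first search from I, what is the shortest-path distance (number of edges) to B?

Level 0: I
Level 1: C, E, F, H, K, P
Level 2: A, B, D, G, J, L, M, N, O
B first appears at level 2.

2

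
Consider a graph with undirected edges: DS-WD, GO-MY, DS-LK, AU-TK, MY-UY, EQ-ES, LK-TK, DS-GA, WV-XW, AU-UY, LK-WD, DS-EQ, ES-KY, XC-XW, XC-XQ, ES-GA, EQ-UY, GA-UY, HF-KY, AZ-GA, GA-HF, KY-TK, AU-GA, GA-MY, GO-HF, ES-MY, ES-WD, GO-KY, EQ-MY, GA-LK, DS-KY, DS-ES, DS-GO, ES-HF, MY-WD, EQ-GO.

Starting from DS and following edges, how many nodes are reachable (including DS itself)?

BFS from DS visits: DS, WD, LK, KY, GO, GA, ES, EQ, MY, TK, HF, UY, AZ, AU
Reachable nodes: 14 of 18 total.

14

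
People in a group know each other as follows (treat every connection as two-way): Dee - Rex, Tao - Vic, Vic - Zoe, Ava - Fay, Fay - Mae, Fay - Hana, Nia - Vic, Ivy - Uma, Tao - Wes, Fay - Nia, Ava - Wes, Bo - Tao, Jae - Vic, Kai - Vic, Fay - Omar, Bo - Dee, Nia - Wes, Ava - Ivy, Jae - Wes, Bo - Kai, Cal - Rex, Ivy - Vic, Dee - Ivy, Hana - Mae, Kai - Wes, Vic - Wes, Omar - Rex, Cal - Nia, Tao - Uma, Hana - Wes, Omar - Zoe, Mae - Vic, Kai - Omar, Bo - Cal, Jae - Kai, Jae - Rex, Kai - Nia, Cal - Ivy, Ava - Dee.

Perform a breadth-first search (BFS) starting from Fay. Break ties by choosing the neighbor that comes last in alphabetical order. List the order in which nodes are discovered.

Visit Fay; enqueue Omar, Nia, Mae, Hana, Ava → queue [Omar, Nia, Mae, Hana, Ava]
Visit Omar; enqueue Zoe, Rex, Kai → queue [Nia, Mae, Hana, Ava, Zoe, Rex, Kai]
Visit Nia; enqueue Wes, Vic, Cal → queue [Mae, Hana, Ava, Zoe, Rex, Kai, Wes, Vic, Cal]
Visit Mae → queue [Hana, Ava, Zoe, Rex, Kai, Wes, Vic, Cal]
Visit Hana → queue [Ava, Zoe, Rex, Kai, Wes, Vic, Cal]
Visit Ava; enqueue Ivy, Dee → queue [Zoe, Rex, Kai, Wes, Vic, Cal, Ivy, Dee]
Visit Zoe → queue [Rex, Kai, Wes, Vic, Cal, Ivy, Dee]
Visit Rex; enqueue Jae → queue [Kai, Wes, Vic, Cal, Ivy, Dee, Jae]
Visit Kai; enqueue Bo → queue [Wes, Vic, Cal, Ivy, Dee, Jae, Bo]
Visit Wes; enqueue Tao → queue [Vic, Cal, Ivy, Dee, Jae, Bo, Tao]
Visit Vic → queue [Cal, Ivy, Dee, Jae, Bo, Tao]
Visit Cal → queue [Ivy, Dee, Jae, Bo, Tao]
Visit Ivy; enqueue Uma → queue [Dee, Jae, Bo, Tao, Uma]
Visit Dee → queue [Jae, Bo, Tao, Uma]
Visit Jae → queue [Bo, Tao, Uma]
Visit Bo → queue [Tao, Uma]
Visit Tao → queue [Uma]
Visit Uma → queue []

Fay, Omar, Nia, Mae, Hana, Ava, Zoe, Rex, Kai, Wes, Vic, Cal, Ivy, Dee, Jae, Bo, Tao, Uma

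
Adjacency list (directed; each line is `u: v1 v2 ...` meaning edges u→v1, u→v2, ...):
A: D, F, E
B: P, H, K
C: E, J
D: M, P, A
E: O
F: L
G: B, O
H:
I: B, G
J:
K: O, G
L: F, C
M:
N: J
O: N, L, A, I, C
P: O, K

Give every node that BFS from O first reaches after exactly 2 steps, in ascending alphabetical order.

B, D, E, F, G, J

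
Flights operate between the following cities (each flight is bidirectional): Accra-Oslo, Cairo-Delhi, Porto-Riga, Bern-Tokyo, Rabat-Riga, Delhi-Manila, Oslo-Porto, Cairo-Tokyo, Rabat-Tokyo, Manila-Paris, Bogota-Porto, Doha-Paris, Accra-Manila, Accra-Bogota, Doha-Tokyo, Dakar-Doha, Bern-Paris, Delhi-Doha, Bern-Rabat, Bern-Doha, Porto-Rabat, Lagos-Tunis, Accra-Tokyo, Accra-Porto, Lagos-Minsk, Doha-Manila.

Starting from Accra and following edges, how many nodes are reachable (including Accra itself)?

BFS from Accra visits: Accra, Bogota, Manila, Oslo, Porto, Tokyo, Delhi, Doha, Paris, Rabat, Riga, Bern, Cairo, Dakar
Reachable nodes: 14 of 17 total.

14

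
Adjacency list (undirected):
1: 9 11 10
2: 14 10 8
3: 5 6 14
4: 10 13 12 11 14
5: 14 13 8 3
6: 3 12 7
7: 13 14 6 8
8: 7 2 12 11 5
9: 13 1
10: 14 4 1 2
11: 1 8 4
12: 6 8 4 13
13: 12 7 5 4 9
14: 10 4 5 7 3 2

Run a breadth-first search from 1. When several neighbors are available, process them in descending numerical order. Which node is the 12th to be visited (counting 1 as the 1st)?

Visit 1; enqueue 11, 10, 9 → queue [11, 10, 9]
Visit 11; enqueue 8, 4 → queue [10, 9, 8, 4]
Visit 10; enqueue 14, 2 → queue [9, 8, 4, 14, 2]
Visit 9; enqueue 13 → queue [8, 4, 14, 2, 13]
Visit 8; enqueue 12, 7, 5 → queue [4, 14, 2, 13, 12, 7, 5]
Visit 4 → queue [14, 2, 13, 12, 7, 5]
Visit 14; enqueue 3 → queue [2, 13, 12, 7, 5, 3]
Visit 2 → queue [13, 12, 7, 5, 3]
Visit 13 → queue [12, 7, 5, 3]
Visit 12; enqueue 6 → queue [7, 5, 3, 6]
Visit 7 → queue [5, 3, 6]
Visit 5 → queue [3, 6]
Visit 3 → queue [6]
Visit 6 → queue []

Visit order: 1, 11, 10, 9, 8, 4, 14, 2, 13, 12, 7, 5, 3, 6

5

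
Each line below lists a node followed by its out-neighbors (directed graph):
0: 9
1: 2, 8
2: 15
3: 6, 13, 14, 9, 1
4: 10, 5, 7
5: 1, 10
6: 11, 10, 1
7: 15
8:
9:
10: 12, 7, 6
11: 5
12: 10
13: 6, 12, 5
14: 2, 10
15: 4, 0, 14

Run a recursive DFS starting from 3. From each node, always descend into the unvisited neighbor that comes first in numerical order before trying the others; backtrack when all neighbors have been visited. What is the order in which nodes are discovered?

Visit 3
3 → 1
1 → 2
2 → 15
15 → 0
0 → 9
15 → 4
4 → 5
5 → 10
10 → 6
6 → 11
10 → 7
10 → 12
15 → 14
1 → 8
3 → 13

3 1 2 15 0 9 4 5 10 6 11 7 12 14 8 13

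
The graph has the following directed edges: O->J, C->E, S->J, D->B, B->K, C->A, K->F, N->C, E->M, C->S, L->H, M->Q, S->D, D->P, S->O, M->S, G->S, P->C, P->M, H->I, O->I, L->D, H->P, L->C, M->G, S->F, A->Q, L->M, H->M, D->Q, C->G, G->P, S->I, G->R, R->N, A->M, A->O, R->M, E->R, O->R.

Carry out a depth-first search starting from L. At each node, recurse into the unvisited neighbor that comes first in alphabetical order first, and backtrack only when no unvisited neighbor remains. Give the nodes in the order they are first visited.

L, C, A, M, G, P, R, N, S, D, B, K, F, Q, I, J, O, E, H

Visit L
L → C
C → A
A → M
M → G
G → P
G → R
R → N
G → S
S → D
D → B
B → K
K → F
D → Q
S → I
S → J
S → O
C → E
L → H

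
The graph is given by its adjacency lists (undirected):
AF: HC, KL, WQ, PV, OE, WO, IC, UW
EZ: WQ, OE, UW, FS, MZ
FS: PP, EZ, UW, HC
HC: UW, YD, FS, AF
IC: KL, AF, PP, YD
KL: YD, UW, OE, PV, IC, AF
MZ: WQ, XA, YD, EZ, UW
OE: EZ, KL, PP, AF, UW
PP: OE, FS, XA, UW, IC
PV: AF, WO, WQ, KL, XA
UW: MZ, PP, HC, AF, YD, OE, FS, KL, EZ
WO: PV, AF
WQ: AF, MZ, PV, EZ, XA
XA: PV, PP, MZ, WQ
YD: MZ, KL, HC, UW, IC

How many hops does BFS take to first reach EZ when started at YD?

2

Level 0: YD
Level 1: HC, IC, KL, MZ, UW
Level 2: AF, EZ, FS, OE, PP, PV, WQ, XA
Level 3: WO
EZ first appears at level 2.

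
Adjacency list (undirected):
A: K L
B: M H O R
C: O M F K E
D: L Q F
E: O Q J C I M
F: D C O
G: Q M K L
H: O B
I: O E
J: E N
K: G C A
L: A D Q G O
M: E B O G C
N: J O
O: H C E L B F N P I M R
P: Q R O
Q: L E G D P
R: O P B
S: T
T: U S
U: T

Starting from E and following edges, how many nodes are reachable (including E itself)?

18

BFS from E visits: E, Q, O, M, J, I, C, P, L, G, D, R, N, H, F, B, K, A
Reachable nodes: 18 of 21 total.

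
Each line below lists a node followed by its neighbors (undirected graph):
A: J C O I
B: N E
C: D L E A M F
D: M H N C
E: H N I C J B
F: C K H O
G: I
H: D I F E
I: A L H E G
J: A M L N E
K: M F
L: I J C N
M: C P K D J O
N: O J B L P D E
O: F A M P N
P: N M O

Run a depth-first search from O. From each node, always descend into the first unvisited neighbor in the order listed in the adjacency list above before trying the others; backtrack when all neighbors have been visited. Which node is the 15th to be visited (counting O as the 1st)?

G

Visit O
O → F
F → C
C → D
D → M
M → P
P → N
N → J
J → A
A → I
I → L
I → H
H → E
E → B
I → G
M → K

Visit order: O, F, C, D, M, P, N, J, A, I, L, H, E, B, G, K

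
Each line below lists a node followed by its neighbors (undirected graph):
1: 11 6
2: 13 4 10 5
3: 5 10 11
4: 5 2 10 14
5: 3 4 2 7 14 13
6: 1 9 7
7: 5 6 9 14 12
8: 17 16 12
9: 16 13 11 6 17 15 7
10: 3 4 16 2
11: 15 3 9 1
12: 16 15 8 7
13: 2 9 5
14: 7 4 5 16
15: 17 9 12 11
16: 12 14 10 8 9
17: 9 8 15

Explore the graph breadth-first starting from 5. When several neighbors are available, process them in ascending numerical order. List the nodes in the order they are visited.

Visit 5; enqueue 2, 3, 4, 7, 13, 14 → queue [2, 3, 4, 7, 13, 14]
Visit 2; enqueue 10 → queue [3, 4, 7, 13, 14, 10]
Visit 3; enqueue 11 → queue [4, 7, 13, 14, 10, 11]
Visit 4 → queue [7, 13, 14, 10, 11]
Visit 7; enqueue 6, 9, 12 → queue [13, 14, 10, 11, 6, 9, 12]
Visit 13 → queue [14, 10, 11, 6, 9, 12]
Visit 14; enqueue 16 → queue [10, 11, 6, 9, 12, 16]
Visit 10 → queue [11, 6, 9, 12, 16]
Visit 11; enqueue 1, 15 → queue [6, 9, 12, 16, 1, 15]
Visit 6 → queue [9, 12, 16, 1, 15]
Visit 9; enqueue 17 → queue [12, 16, 1, 15, 17]
Visit 12; enqueue 8 → queue [16, 1, 15, 17, 8]
Visit 16 → queue [1, 15, 17, 8]
Visit 1 → queue [15, 17, 8]
Visit 15 → queue [17, 8]
Visit 17 → queue [8]
Visit 8 → queue []

5, 2, 3, 4, 7, 13, 14, 10, 11, 6, 9, 12, 16, 1, 15, 17, 8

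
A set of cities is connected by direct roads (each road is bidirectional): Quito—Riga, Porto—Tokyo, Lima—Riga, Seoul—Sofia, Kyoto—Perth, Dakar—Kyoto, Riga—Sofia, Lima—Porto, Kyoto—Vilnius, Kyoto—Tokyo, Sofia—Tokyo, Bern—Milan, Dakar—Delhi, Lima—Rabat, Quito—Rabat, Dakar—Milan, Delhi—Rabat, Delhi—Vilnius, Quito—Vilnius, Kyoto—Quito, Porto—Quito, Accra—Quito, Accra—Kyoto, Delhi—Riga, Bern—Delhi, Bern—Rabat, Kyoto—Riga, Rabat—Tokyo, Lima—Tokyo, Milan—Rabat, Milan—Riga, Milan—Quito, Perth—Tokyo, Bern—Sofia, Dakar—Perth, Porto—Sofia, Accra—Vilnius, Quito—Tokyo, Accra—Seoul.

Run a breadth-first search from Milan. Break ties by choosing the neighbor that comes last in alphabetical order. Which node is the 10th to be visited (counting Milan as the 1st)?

Visit Milan; enqueue Riga, Rabat, Quito, Dakar, Bern → queue [Riga, Rabat, Quito, Dakar, Bern]
Visit Riga; enqueue Sofia, Lima, Kyoto, Delhi → queue [Rabat, Quito, Dakar, Bern, Sofia, Lima, Kyoto, Delhi]
Visit Rabat; enqueue Tokyo → queue [Quito, Dakar, Bern, Sofia, Lima, Kyoto, Delhi, Tokyo]
Visit Quito; enqueue Vilnius, Porto, Accra → queue [Dakar, Bern, Sofia, Lima, Kyoto, Delhi, Tokyo, Vilnius, Porto, Accra]
Visit Dakar; enqueue Perth → queue [Bern, Sofia, Lima, Kyoto, Delhi, Tokyo, Vilnius, Porto, Accra, Perth]
Visit Bern → queue [Sofia, Lima, Kyoto, Delhi, Tokyo, Vilnius, Porto, Accra, Perth]
Visit Sofia; enqueue Seoul → queue [Lima, Kyoto, Delhi, Tokyo, Vilnius, Porto, Accra, Perth, Seoul]
Visit Lima → queue [Kyoto, Delhi, Tokyo, Vilnius, Porto, Accra, Perth, Seoul]
Visit Kyoto → queue [Delhi, Tokyo, Vilnius, Porto, Accra, Perth, Seoul]
Visit Delhi → queue [Tokyo, Vilnius, Porto, Accra, Perth, Seoul]
Visit Tokyo → queue [Vilnius, Porto, Accra, Perth, Seoul]
Visit Vilnius → queue [Porto, Accra, Perth, Seoul]
Visit Porto → queue [Accra, Perth, Seoul]
Visit Accra → queue [Perth, Seoul]
Visit Perth → queue [Seoul]
Visit Seoul → queue []

Visit order: Milan, Riga, Rabat, Quito, Dakar, Bern, Sofia, Lima, Kyoto, Delhi, Tokyo, Vilnius, Porto, Accra, Perth, Seoul

Delhi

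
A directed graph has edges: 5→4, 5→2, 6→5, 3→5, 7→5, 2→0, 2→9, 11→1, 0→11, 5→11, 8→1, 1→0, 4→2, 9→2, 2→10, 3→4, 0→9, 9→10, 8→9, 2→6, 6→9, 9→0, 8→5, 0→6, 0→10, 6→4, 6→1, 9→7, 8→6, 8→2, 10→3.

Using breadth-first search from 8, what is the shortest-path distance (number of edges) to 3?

3

Level 0: 8
Level 1: 1, 2, 5, 6, 9
Level 2: 0, 4, 7, 10, 11
Level 3: 3
3 first appears at level 3.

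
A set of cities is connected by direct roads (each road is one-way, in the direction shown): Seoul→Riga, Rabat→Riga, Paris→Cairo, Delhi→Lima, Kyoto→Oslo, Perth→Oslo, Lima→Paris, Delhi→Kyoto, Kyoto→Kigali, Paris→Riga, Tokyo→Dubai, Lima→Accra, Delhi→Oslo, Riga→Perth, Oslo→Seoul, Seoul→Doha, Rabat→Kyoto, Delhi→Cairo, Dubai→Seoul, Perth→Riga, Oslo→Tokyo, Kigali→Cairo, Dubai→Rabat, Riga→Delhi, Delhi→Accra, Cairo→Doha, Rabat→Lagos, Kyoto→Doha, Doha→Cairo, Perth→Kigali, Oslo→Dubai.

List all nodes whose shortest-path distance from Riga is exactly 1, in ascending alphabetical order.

Delhi, Perth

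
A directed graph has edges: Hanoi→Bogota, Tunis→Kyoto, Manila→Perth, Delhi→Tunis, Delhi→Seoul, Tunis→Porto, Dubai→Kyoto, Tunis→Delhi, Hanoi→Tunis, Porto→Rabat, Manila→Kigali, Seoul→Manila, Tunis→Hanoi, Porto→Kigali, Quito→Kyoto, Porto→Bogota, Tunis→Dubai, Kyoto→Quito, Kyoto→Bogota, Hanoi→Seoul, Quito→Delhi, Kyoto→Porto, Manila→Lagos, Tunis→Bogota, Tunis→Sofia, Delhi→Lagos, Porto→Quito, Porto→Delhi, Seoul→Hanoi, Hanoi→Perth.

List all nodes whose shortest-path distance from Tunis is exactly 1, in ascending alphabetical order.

Bogota, Delhi, Dubai, Hanoi, Kyoto, Porto, Sofia

Level 0: Tunis
Level 1: Bogota, Delhi, Dubai, Hanoi, Kyoto, Porto, Sofia
Level 2: Kigali, Lagos, Perth, Quito, Rabat, Seoul
Level 3: Manila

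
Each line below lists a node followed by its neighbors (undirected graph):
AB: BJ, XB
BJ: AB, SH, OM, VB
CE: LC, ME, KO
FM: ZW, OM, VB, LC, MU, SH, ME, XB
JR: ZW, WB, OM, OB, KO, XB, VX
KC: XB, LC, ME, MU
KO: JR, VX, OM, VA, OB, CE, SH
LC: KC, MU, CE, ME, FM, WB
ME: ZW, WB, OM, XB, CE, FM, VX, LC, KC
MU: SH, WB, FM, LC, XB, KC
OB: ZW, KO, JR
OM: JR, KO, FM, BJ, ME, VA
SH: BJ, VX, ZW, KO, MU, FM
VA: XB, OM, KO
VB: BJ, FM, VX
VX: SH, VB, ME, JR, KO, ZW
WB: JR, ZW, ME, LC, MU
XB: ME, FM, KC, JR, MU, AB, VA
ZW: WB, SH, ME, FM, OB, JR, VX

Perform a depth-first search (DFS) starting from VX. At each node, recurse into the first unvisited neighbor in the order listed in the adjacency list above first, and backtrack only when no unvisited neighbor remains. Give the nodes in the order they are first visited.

Visit VX
VX → SH
SH → BJ
BJ → AB
AB → XB
XB → ME
ME → ZW
ZW → WB
WB → JR
JR → OM
OM → KO
KO → VA
KO → OB
KO → CE
CE → LC
LC → KC
KC → MU
MU → FM
FM → VB

VX, SH, BJ, AB, XB, ME, ZW, WB, JR, OM, KO, VA, OB, CE, LC, KC, MU, FM, VB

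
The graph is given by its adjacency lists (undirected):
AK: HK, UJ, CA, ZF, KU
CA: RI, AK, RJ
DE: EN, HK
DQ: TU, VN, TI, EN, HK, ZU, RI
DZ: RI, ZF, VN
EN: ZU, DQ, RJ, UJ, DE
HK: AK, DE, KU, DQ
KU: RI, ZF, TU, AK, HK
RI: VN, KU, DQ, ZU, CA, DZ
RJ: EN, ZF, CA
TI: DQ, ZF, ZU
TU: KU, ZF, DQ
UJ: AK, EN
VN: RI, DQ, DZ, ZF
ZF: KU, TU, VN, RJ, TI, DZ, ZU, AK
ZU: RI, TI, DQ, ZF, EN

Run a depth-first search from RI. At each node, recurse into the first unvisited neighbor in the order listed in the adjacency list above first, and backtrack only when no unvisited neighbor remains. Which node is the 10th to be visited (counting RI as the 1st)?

Visit RI
RI → VN
VN → DQ
DQ → TU
TU → KU
KU → ZF
ZF → RJ
RJ → EN
EN → ZU
ZU → TI
EN → UJ
UJ → AK
AK → HK
HK → DE
AK → CA
ZF → DZ

Visit order: RI, VN, DQ, TU, KU, ZF, RJ, EN, ZU, TI, UJ, AK, HK, DE, CA, DZ

TI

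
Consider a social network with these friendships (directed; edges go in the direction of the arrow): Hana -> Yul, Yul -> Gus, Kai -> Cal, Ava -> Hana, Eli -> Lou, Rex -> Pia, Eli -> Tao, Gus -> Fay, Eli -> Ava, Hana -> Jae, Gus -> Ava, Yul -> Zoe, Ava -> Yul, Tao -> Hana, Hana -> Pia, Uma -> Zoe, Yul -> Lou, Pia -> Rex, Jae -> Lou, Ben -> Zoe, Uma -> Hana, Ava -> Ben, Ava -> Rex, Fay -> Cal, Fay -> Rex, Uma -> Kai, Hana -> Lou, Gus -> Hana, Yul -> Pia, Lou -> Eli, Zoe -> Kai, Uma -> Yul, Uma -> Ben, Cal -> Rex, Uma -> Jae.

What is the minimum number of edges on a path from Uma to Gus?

2

Level 0: Uma
Level 1: Ben, Hana, Jae, Kai, Yul, Zoe
Level 2: Cal, Gus, Lou, Pia
Level 3: Ava, Eli, Fay, Rex
Level 4: Tao
Gus first appears at level 2.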